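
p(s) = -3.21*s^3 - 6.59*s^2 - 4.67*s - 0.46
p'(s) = -9.63*s^2 - 13.18*s - 4.67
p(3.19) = -186.62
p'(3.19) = -144.71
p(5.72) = -843.54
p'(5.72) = -395.14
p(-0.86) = 0.72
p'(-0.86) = -0.46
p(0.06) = -0.76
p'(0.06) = -5.50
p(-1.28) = 1.45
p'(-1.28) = -3.58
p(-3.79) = 97.33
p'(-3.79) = -93.04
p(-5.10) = 277.76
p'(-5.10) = -187.93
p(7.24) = -1597.91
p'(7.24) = -604.87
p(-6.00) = 483.68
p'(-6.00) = -272.27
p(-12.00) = 4653.50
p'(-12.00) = -1233.23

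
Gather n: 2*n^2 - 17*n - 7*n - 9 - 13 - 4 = 2*n^2 - 24*n - 26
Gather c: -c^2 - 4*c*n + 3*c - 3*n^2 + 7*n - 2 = -c^2 + c*(3 - 4*n) - 3*n^2 + 7*n - 2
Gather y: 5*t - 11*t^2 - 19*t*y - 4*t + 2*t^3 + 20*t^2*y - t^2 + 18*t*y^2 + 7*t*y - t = 2*t^3 - 12*t^2 + 18*t*y^2 + y*(20*t^2 - 12*t)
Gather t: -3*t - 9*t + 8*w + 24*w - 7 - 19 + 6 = -12*t + 32*w - 20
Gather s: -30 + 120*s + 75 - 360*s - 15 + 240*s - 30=0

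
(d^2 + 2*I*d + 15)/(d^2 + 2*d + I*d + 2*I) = (d^2 + 2*I*d + 15)/(d^2 + d*(2 + I) + 2*I)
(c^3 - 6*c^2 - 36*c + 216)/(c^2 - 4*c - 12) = (c^2 - 36)/(c + 2)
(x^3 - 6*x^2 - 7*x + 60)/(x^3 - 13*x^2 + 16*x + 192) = (x^2 - 9*x + 20)/(x^2 - 16*x + 64)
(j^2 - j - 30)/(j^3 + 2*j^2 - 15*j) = (j - 6)/(j*(j - 3))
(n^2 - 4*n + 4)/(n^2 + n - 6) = (n - 2)/(n + 3)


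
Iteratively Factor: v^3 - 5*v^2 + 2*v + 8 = (v - 2)*(v^2 - 3*v - 4) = (v - 2)*(v + 1)*(v - 4)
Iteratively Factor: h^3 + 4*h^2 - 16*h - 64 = (h - 4)*(h^2 + 8*h + 16) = (h - 4)*(h + 4)*(h + 4)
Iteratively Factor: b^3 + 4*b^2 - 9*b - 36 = (b - 3)*(b^2 + 7*b + 12) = (b - 3)*(b + 3)*(b + 4)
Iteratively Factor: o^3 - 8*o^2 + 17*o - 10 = (o - 2)*(o^2 - 6*o + 5) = (o - 5)*(o - 2)*(o - 1)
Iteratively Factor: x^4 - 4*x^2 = (x)*(x^3 - 4*x) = x^2*(x^2 - 4) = x^2*(x + 2)*(x - 2)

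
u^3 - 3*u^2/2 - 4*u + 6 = (u - 2)*(u - 3/2)*(u + 2)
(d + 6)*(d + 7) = d^2 + 13*d + 42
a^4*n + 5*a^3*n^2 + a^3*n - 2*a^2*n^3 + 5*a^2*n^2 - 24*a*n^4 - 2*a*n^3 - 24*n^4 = (a - 2*n)*(a + 3*n)*(a + 4*n)*(a*n + n)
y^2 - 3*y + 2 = (y - 2)*(y - 1)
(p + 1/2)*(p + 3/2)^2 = p^3 + 7*p^2/2 + 15*p/4 + 9/8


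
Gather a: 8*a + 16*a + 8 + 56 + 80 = 24*a + 144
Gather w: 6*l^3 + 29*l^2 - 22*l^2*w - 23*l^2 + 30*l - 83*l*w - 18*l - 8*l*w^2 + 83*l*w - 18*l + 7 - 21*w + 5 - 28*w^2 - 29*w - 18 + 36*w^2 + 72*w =6*l^3 + 6*l^2 - 6*l + w^2*(8 - 8*l) + w*(22 - 22*l^2) - 6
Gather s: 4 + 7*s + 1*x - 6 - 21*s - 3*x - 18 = -14*s - 2*x - 20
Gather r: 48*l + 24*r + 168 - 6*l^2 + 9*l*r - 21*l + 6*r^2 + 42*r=-6*l^2 + 27*l + 6*r^2 + r*(9*l + 66) + 168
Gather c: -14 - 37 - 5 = -56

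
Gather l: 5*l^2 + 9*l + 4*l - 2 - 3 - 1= 5*l^2 + 13*l - 6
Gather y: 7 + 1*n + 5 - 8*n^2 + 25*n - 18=-8*n^2 + 26*n - 6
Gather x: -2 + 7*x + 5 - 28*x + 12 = 15 - 21*x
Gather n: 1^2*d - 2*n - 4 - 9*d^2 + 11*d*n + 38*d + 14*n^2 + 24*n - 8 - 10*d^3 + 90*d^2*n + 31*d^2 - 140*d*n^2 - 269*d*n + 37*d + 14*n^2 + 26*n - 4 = -10*d^3 + 22*d^2 + 76*d + n^2*(28 - 140*d) + n*(90*d^2 - 258*d + 48) - 16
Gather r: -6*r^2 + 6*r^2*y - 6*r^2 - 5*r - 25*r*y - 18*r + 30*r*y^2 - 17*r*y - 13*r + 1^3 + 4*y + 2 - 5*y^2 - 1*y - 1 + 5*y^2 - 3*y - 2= r^2*(6*y - 12) + r*(30*y^2 - 42*y - 36)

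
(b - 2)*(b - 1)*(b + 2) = b^3 - b^2 - 4*b + 4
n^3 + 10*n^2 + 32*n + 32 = (n + 2)*(n + 4)^2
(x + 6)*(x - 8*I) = x^2 + 6*x - 8*I*x - 48*I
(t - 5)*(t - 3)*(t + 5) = t^3 - 3*t^2 - 25*t + 75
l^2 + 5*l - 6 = (l - 1)*(l + 6)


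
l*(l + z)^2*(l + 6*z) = l^4 + 8*l^3*z + 13*l^2*z^2 + 6*l*z^3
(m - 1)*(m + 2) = m^2 + m - 2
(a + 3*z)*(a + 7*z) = a^2 + 10*a*z + 21*z^2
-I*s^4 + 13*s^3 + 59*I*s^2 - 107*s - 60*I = (s + 3*I)*(s + 4*I)*(s + 5*I)*(-I*s + 1)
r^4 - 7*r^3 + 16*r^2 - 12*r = r*(r - 3)*(r - 2)^2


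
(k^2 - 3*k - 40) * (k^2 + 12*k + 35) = k^4 + 9*k^3 - 41*k^2 - 585*k - 1400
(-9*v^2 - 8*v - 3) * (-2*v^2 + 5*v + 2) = 18*v^4 - 29*v^3 - 52*v^2 - 31*v - 6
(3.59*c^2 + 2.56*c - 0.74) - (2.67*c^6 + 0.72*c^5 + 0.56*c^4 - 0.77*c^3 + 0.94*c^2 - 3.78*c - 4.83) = -2.67*c^6 - 0.72*c^5 - 0.56*c^4 + 0.77*c^3 + 2.65*c^2 + 6.34*c + 4.09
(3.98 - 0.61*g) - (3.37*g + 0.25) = 3.73 - 3.98*g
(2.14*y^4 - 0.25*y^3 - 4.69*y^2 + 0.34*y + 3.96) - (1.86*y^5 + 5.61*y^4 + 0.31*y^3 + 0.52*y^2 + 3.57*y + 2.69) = -1.86*y^5 - 3.47*y^4 - 0.56*y^3 - 5.21*y^2 - 3.23*y + 1.27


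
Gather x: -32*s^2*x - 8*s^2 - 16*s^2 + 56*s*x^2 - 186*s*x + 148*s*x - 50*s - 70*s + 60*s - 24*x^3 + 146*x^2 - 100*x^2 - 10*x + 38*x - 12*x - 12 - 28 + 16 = -24*s^2 - 60*s - 24*x^3 + x^2*(56*s + 46) + x*(-32*s^2 - 38*s + 16) - 24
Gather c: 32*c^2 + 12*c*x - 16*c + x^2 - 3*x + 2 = 32*c^2 + c*(12*x - 16) + x^2 - 3*x + 2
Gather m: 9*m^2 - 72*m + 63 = 9*m^2 - 72*m + 63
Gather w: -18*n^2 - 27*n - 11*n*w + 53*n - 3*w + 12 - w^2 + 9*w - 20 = -18*n^2 + 26*n - w^2 + w*(6 - 11*n) - 8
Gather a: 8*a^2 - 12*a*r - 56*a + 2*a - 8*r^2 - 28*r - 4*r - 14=8*a^2 + a*(-12*r - 54) - 8*r^2 - 32*r - 14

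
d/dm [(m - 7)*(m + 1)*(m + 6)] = 3*m^2 - 43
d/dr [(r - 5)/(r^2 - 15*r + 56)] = (r^2 - 15*r - (r - 5)*(2*r - 15) + 56)/(r^2 - 15*r + 56)^2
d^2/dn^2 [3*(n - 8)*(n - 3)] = 6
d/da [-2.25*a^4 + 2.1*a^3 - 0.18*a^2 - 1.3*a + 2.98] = -9.0*a^3 + 6.3*a^2 - 0.36*a - 1.3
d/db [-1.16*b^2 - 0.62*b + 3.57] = -2.32*b - 0.62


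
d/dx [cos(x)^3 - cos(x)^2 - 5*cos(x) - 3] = (-3*cos(x)^2 + 2*cos(x) + 5)*sin(x)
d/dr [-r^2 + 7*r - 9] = 7 - 2*r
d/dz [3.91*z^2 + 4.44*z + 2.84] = 7.82*z + 4.44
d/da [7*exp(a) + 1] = 7*exp(a)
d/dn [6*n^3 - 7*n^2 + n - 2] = 18*n^2 - 14*n + 1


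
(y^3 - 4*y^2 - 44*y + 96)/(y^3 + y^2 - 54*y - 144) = (y - 2)/(y + 3)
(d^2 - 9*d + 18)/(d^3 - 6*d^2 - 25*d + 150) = (d - 3)/(d^2 - 25)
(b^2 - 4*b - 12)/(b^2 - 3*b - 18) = (b + 2)/(b + 3)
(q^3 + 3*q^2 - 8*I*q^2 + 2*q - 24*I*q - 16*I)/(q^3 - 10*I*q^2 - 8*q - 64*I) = (q^2 + 3*q + 2)/(q^2 - 2*I*q + 8)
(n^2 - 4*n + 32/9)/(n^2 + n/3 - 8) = (n - 4/3)/(n + 3)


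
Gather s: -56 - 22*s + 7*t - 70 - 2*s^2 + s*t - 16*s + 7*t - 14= -2*s^2 + s*(t - 38) + 14*t - 140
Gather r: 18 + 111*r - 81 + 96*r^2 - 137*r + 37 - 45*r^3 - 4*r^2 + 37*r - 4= -45*r^3 + 92*r^2 + 11*r - 30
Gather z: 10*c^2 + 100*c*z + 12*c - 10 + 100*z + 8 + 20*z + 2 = 10*c^2 + 12*c + z*(100*c + 120)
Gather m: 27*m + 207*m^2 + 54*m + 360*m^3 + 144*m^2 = 360*m^3 + 351*m^2 + 81*m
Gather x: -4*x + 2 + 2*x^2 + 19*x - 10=2*x^2 + 15*x - 8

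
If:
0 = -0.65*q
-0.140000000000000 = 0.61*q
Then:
No Solution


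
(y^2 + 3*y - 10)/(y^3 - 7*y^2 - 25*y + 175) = (y - 2)/(y^2 - 12*y + 35)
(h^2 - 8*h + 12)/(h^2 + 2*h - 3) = (h^2 - 8*h + 12)/(h^2 + 2*h - 3)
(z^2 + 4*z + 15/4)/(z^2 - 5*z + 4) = (z^2 + 4*z + 15/4)/(z^2 - 5*z + 4)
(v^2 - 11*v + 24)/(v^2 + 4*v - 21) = (v - 8)/(v + 7)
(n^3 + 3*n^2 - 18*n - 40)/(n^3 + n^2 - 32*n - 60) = (n - 4)/(n - 6)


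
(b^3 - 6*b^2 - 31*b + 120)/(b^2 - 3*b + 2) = (b^3 - 6*b^2 - 31*b + 120)/(b^2 - 3*b + 2)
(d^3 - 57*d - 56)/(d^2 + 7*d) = d - 7 - 8/d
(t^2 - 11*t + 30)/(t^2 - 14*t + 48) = (t - 5)/(t - 8)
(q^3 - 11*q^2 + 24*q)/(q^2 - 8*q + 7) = q*(q^2 - 11*q + 24)/(q^2 - 8*q + 7)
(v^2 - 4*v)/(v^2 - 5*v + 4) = v/(v - 1)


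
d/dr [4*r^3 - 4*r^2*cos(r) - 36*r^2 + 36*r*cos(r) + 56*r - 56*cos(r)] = 4*r^2*sin(r) + 12*r^2 - 36*r*sin(r) - 8*r*cos(r) - 72*r + 56*sin(r) + 36*cos(r) + 56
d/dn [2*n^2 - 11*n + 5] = 4*n - 11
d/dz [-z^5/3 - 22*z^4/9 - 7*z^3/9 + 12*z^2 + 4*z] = -5*z^4/3 - 88*z^3/9 - 7*z^2/3 + 24*z + 4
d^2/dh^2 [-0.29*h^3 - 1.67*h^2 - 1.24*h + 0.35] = -1.74*h - 3.34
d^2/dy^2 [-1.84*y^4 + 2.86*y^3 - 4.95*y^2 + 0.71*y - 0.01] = -22.08*y^2 + 17.16*y - 9.9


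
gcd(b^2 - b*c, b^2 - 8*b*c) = b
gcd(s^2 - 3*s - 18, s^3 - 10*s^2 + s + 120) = s + 3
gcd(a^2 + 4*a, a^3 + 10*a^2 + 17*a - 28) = a + 4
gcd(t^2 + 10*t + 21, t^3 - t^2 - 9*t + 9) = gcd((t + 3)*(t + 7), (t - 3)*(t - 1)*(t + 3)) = t + 3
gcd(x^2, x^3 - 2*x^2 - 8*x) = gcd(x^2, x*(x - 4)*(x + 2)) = x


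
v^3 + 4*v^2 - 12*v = v*(v - 2)*(v + 6)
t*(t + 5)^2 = t^3 + 10*t^2 + 25*t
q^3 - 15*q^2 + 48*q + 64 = (q - 8)^2*(q + 1)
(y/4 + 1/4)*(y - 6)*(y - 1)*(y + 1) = y^4/4 - 5*y^3/4 - 7*y^2/4 + 5*y/4 + 3/2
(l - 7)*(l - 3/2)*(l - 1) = l^3 - 19*l^2/2 + 19*l - 21/2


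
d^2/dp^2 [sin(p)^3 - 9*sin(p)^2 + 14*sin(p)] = -9*sin(p)^3 + 36*sin(p)^2 - 8*sin(p) - 18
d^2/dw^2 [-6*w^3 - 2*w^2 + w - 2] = -36*w - 4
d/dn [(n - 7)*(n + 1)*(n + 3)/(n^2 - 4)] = (n^4 + 13*n^2 + 66*n + 100)/(n^4 - 8*n^2 + 16)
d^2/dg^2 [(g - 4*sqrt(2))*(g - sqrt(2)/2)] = 2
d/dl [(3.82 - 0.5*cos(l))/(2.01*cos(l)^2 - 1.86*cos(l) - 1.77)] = (-1.005*cos(l)^2 + 15.3564*cos(l) - 7.9902)*sin(l)/(4.0401*cos(l)^4 - 7.4772*cos(l)^3 - 3.6558*cos(l)^2 + 6.5844*cos(l) + 3.1329)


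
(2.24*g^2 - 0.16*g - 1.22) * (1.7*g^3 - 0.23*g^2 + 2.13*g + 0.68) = 3.808*g^5 - 0.7872*g^4 + 2.734*g^3 + 1.463*g^2 - 2.7074*g - 0.8296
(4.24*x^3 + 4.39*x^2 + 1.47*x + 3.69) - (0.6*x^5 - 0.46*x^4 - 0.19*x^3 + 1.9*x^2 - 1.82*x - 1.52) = -0.6*x^5 + 0.46*x^4 + 4.43*x^3 + 2.49*x^2 + 3.29*x + 5.21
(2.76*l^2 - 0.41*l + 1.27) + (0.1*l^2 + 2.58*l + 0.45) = 2.86*l^2 + 2.17*l + 1.72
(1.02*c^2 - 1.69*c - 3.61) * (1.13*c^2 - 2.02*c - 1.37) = 1.1526*c^4 - 3.9701*c^3 - 2.0629*c^2 + 9.6075*c + 4.9457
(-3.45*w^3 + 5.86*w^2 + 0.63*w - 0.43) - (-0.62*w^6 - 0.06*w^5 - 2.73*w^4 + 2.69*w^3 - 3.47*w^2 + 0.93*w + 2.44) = 0.62*w^6 + 0.06*w^5 + 2.73*w^4 - 6.14*w^3 + 9.33*w^2 - 0.3*w - 2.87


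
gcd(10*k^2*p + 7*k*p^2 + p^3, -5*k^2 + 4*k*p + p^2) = 5*k + p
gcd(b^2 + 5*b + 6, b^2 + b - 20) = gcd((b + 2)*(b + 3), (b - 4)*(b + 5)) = 1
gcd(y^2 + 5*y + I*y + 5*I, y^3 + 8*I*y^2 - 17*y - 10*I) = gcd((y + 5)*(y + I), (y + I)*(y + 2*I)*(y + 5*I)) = y + I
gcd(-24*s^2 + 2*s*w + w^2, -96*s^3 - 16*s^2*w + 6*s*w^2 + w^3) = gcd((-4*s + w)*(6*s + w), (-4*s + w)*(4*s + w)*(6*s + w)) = 24*s^2 - 2*s*w - w^2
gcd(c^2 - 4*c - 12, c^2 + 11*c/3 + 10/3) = c + 2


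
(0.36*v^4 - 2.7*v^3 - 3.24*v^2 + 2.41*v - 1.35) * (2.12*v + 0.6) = 0.7632*v^5 - 5.508*v^4 - 8.4888*v^3 + 3.1652*v^2 - 1.416*v - 0.81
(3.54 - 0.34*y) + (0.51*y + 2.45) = 0.17*y + 5.99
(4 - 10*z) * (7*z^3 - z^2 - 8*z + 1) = -70*z^4 + 38*z^3 + 76*z^2 - 42*z + 4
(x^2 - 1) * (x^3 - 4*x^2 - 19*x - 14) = x^5 - 4*x^4 - 20*x^3 - 10*x^2 + 19*x + 14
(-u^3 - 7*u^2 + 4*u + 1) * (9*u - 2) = -9*u^4 - 61*u^3 + 50*u^2 + u - 2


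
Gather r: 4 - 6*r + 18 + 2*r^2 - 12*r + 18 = 2*r^2 - 18*r + 40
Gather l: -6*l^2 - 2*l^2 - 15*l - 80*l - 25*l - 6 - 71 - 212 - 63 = -8*l^2 - 120*l - 352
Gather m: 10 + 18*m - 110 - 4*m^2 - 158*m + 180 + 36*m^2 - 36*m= 32*m^2 - 176*m + 80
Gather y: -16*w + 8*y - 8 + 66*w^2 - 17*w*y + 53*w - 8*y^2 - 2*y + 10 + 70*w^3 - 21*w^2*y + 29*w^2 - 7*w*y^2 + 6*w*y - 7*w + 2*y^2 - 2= 70*w^3 + 95*w^2 + 30*w + y^2*(-7*w - 6) + y*(-21*w^2 - 11*w + 6)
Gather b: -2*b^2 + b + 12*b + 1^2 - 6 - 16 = -2*b^2 + 13*b - 21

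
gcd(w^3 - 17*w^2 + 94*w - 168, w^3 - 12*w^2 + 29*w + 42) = w^2 - 13*w + 42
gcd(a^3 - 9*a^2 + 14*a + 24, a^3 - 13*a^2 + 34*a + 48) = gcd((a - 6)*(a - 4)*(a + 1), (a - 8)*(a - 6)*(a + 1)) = a^2 - 5*a - 6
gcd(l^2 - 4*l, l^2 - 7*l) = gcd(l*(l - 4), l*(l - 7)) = l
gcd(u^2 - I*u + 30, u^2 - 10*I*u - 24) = u - 6*I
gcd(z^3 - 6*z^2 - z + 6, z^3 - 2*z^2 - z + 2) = z^2 - 1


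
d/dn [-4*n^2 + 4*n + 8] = 4 - 8*n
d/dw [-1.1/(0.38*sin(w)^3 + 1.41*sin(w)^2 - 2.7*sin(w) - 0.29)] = (1.254*sin(w)^2 + 3.102*sin(w) - 2.97)*cos(w)/(0.38*sin(w)^3 + 1.41*sin(w)^2 - 2.7*sin(w) - 0.29)^2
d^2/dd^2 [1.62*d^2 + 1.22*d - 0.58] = 3.24000000000000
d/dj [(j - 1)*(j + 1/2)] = 2*j - 1/2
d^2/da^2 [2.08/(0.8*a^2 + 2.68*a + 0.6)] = (-2.6624*a^2 - 8.91904*a + 2.08*(1.6*a + 2.68)*(3.2*a + 5.36) - 1.9968)/(0.8*a^2 + 2.68*a + 0.6)^3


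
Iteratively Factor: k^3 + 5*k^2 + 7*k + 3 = (k + 1)*(k^2 + 4*k + 3) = (k + 1)*(k + 3)*(k + 1)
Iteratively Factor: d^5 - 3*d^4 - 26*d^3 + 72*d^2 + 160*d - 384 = (d - 4)*(d^4 + d^3 - 22*d^2 - 16*d + 96) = (d - 4)^2*(d^3 + 5*d^2 - 2*d - 24) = (d - 4)^2*(d + 3)*(d^2 + 2*d - 8) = (d - 4)^2*(d + 3)*(d + 4)*(d - 2)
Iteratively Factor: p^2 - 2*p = (p)*(p - 2)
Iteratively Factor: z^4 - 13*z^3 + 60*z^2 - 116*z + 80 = (z - 5)*(z^3 - 8*z^2 + 20*z - 16) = (z - 5)*(z - 2)*(z^2 - 6*z + 8) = (z - 5)*(z - 4)*(z - 2)*(z - 2)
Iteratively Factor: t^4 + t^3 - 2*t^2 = (t - 1)*(t^3 + 2*t^2) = t*(t - 1)*(t^2 + 2*t) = t*(t - 1)*(t + 2)*(t)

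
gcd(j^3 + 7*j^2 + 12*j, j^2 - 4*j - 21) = j + 3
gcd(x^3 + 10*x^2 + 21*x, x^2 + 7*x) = x^2 + 7*x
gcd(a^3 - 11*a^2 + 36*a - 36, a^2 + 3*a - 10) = a - 2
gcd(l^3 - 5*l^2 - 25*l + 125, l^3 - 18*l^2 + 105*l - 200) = l^2 - 10*l + 25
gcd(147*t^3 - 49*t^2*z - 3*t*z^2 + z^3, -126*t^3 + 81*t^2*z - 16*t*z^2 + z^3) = 21*t^2 - 10*t*z + z^2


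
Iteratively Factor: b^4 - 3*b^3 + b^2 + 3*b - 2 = (b - 1)*(b^3 - 2*b^2 - b + 2) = (b - 2)*(b - 1)*(b^2 - 1) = (b - 2)*(b - 1)*(b + 1)*(b - 1)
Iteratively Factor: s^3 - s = (s - 1)*(s^2 + s) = (s - 1)*(s + 1)*(s)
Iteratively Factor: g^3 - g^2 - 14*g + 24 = (g - 2)*(g^2 + g - 12) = (g - 2)*(g + 4)*(g - 3)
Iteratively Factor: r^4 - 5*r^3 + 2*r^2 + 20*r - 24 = (r - 2)*(r^3 - 3*r^2 - 4*r + 12) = (r - 3)*(r - 2)*(r^2 - 4) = (r - 3)*(r - 2)*(r + 2)*(r - 2)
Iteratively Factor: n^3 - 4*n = (n + 2)*(n^2 - 2*n) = (n - 2)*(n + 2)*(n)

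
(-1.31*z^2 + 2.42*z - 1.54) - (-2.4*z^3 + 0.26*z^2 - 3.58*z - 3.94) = 2.4*z^3 - 1.57*z^2 + 6.0*z + 2.4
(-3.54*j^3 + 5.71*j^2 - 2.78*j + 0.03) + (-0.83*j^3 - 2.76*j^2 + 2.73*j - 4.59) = -4.37*j^3 + 2.95*j^2 - 0.0499999999999998*j - 4.56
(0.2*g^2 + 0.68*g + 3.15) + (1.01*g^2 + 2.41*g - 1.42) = 1.21*g^2 + 3.09*g + 1.73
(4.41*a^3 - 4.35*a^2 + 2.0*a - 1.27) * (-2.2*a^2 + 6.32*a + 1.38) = -9.702*a^5 + 37.4412*a^4 - 25.8062*a^3 + 9.431*a^2 - 5.2664*a - 1.7526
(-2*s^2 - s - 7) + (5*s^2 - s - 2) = 3*s^2 - 2*s - 9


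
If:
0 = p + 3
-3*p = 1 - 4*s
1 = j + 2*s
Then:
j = 5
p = -3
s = -2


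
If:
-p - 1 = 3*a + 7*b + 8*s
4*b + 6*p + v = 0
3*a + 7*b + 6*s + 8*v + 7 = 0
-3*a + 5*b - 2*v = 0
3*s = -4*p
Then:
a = 3119/7668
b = -181/2556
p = 38/213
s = -152/639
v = -503/639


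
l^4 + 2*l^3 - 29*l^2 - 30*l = l*(l - 5)*(l + 1)*(l + 6)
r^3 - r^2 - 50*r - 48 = (r - 8)*(r + 1)*(r + 6)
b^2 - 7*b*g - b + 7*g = (b - 1)*(b - 7*g)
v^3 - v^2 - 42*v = v*(v - 7)*(v + 6)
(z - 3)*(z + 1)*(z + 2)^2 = z^4 + 2*z^3 - 7*z^2 - 20*z - 12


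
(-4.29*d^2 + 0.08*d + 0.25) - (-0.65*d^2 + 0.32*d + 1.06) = -3.64*d^2 - 0.24*d - 0.81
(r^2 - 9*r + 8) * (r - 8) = r^3 - 17*r^2 + 80*r - 64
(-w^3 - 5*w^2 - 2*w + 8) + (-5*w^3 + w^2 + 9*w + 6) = -6*w^3 - 4*w^2 + 7*w + 14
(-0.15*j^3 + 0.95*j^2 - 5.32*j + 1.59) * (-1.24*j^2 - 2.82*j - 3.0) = 0.186*j^5 - 0.755*j^4 + 4.3678*j^3 + 10.1808*j^2 + 11.4762*j - 4.77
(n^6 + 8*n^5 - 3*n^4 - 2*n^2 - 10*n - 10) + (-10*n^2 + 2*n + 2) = n^6 + 8*n^5 - 3*n^4 - 12*n^2 - 8*n - 8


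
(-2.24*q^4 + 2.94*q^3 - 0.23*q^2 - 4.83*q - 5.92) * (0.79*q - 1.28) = -1.7696*q^5 + 5.1898*q^4 - 3.9449*q^3 - 3.5213*q^2 + 1.5056*q + 7.5776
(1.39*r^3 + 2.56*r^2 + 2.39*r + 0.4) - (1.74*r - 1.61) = 1.39*r^3 + 2.56*r^2 + 0.65*r + 2.01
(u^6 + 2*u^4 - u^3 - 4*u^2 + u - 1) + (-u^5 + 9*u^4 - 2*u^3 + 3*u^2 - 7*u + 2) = u^6 - u^5 + 11*u^4 - 3*u^3 - u^2 - 6*u + 1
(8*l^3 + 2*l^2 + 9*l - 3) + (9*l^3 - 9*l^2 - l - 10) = 17*l^3 - 7*l^2 + 8*l - 13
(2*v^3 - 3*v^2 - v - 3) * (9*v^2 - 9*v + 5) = 18*v^5 - 45*v^4 + 28*v^3 - 33*v^2 + 22*v - 15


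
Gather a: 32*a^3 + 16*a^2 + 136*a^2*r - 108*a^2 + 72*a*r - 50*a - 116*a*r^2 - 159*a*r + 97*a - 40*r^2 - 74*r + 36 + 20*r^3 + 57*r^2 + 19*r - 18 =32*a^3 + a^2*(136*r - 92) + a*(-116*r^2 - 87*r + 47) + 20*r^3 + 17*r^2 - 55*r + 18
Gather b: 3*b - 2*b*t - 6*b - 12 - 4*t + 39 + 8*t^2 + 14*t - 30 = b*(-2*t - 3) + 8*t^2 + 10*t - 3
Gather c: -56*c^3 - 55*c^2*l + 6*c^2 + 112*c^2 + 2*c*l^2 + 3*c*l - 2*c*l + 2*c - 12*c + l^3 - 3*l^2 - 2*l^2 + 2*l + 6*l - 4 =-56*c^3 + c^2*(118 - 55*l) + c*(2*l^2 + l - 10) + l^3 - 5*l^2 + 8*l - 4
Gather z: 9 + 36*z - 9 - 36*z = 0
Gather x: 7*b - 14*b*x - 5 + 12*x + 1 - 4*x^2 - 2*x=7*b - 4*x^2 + x*(10 - 14*b) - 4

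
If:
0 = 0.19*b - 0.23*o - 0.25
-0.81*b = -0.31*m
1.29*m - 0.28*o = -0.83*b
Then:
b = -0.08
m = -0.20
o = -1.15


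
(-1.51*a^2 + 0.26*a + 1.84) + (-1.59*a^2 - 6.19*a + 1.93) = -3.1*a^2 - 5.93*a + 3.77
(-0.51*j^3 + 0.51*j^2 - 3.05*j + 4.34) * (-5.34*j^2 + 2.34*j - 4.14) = 2.7234*j^5 - 3.9168*j^4 + 19.5918*j^3 - 32.424*j^2 + 22.7826*j - 17.9676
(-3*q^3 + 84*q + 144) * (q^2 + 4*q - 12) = -3*q^5 - 12*q^4 + 120*q^3 + 480*q^2 - 432*q - 1728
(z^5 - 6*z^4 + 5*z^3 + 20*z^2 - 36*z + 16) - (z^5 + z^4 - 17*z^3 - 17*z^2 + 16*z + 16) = -7*z^4 + 22*z^3 + 37*z^2 - 52*z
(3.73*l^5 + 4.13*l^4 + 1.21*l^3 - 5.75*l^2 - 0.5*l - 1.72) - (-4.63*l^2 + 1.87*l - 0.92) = 3.73*l^5 + 4.13*l^4 + 1.21*l^3 - 1.12*l^2 - 2.37*l - 0.8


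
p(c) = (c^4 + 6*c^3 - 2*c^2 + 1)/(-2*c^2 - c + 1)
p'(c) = (4*c + 1)*(c^4 + 6*c^3 - 2*c^2 + 1)/(-2*c^2 - c + 1)^2 + (4*c^3 + 18*c^2 - 4*c)/(-2*c^2 - c + 1)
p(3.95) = -17.07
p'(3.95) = -6.58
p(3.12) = -11.97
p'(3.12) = -5.69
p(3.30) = -13.02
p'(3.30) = -5.89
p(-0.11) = 0.89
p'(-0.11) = 1.06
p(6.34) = -35.76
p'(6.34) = -9.04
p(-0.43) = 0.18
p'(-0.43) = 4.34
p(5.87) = -31.62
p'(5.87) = -8.56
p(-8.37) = -9.57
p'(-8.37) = 5.66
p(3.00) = -11.30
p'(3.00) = -5.56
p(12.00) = -103.07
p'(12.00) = -14.73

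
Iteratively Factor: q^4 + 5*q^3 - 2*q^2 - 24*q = (q)*(q^3 + 5*q^2 - 2*q - 24) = q*(q + 4)*(q^2 + q - 6) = q*(q + 3)*(q + 4)*(q - 2)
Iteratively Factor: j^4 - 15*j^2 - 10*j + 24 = (j - 1)*(j^3 + j^2 - 14*j - 24) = (j - 1)*(j + 3)*(j^2 - 2*j - 8) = (j - 4)*(j - 1)*(j + 3)*(j + 2)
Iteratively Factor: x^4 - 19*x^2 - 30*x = (x)*(x^3 - 19*x - 30) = x*(x + 3)*(x^2 - 3*x - 10) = x*(x - 5)*(x + 3)*(x + 2)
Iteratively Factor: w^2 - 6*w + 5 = (w - 5)*(w - 1)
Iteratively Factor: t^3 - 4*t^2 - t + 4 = (t - 1)*(t^2 - 3*t - 4) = (t - 4)*(t - 1)*(t + 1)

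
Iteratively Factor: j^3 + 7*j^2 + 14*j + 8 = (j + 4)*(j^2 + 3*j + 2) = (j + 1)*(j + 4)*(j + 2)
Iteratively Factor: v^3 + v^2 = (v + 1)*(v^2) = v*(v + 1)*(v)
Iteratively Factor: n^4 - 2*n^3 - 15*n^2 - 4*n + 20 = (n - 5)*(n^3 + 3*n^2 - 4) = (n - 5)*(n + 2)*(n^2 + n - 2) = (n - 5)*(n - 1)*(n + 2)*(n + 2)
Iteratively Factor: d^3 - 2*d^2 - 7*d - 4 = (d + 1)*(d^2 - 3*d - 4) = (d + 1)^2*(d - 4)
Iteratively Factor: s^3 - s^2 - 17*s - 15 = (s + 3)*(s^2 - 4*s - 5) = (s + 1)*(s + 3)*(s - 5)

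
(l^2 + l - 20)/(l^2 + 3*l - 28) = (l + 5)/(l + 7)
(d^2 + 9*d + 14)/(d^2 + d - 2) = (d + 7)/(d - 1)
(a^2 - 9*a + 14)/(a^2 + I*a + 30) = (a^2 - 9*a + 14)/(a^2 + I*a + 30)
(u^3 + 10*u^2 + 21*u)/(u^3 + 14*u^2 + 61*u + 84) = u/(u + 4)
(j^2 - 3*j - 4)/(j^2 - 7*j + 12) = (j + 1)/(j - 3)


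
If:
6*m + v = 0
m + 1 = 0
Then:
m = -1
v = 6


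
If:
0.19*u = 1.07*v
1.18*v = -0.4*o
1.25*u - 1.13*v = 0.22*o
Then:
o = 0.00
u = 0.00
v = 0.00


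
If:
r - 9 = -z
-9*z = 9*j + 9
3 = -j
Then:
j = -3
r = 7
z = 2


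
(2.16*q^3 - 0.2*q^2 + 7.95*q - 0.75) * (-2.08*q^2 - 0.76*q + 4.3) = -4.4928*q^5 - 1.2256*q^4 - 7.096*q^3 - 5.342*q^2 + 34.755*q - 3.225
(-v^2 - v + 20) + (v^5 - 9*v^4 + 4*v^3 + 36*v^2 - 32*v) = v^5 - 9*v^4 + 4*v^3 + 35*v^2 - 33*v + 20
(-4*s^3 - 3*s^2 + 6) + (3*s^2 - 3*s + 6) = -4*s^3 - 3*s + 12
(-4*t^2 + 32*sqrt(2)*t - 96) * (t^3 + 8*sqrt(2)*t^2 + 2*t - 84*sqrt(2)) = -4*t^5 + 408*t^3 - 368*sqrt(2)*t^2 - 5568*t + 8064*sqrt(2)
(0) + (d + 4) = d + 4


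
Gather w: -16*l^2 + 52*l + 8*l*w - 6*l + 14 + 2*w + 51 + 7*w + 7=-16*l^2 + 46*l + w*(8*l + 9) + 72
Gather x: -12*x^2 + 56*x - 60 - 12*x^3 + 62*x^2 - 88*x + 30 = -12*x^3 + 50*x^2 - 32*x - 30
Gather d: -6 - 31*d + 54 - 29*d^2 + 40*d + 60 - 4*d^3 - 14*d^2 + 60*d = -4*d^3 - 43*d^2 + 69*d + 108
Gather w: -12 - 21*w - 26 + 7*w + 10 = -14*w - 28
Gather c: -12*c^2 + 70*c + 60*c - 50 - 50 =-12*c^2 + 130*c - 100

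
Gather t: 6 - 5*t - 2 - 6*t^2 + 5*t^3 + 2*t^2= 5*t^3 - 4*t^2 - 5*t + 4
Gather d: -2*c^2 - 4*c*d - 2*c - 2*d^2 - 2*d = -2*c^2 - 2*c - 2*d^2 + d*(-4*c - 2)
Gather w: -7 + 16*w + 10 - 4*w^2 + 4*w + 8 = -4*w^2 + 20*w + 11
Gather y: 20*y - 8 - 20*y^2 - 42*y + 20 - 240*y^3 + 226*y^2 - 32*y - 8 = -240*y^3 + 206*y^2 - 54*y + 4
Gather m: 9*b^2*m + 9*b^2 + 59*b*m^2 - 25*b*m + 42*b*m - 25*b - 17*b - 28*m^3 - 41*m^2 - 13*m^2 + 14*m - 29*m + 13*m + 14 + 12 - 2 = 9*b^2 - 42*b - 28*m^3 + m^2*(59*b - 54) + m*(9*b^2 + 17*b - 2) + 24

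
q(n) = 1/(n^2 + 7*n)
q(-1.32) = -0.13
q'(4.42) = -0.01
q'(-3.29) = -0.00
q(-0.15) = -0.97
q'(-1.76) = -0.04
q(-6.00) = -0.17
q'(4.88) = -0.00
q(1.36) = 0.09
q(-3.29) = -0.08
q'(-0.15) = -6.35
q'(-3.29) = -0.00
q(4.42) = 0.02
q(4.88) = 0.02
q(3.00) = 0.03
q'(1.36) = -0.08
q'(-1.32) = -0.08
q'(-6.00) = 0.14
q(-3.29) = -0.08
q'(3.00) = -0.01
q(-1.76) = -0.11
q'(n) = (-2*n - 7)/(n^2 + 7*n)^2 = (-2*n - 7)/(n^2*(n + 7)^2)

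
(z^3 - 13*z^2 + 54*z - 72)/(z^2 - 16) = (z^2 - 9*z + 18)/(z + 4)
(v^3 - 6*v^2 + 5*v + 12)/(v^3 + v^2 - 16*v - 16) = (v - 3)/(v + 4)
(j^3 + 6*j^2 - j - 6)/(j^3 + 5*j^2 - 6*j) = (j + 1)/j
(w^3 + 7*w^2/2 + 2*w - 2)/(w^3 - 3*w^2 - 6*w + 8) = (w^2 + 3*w/2 - 1)/(w^2 - 5*w + 4)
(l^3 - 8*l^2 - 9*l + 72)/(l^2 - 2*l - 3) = (l^2 - 5*l - 24)/(l + 1)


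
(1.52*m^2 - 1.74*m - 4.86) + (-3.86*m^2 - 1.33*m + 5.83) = -2.34*m^2 - 3.07*m + 0.97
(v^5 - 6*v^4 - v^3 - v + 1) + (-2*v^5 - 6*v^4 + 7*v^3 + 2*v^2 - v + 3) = -v^5 - 12*v^4 + 6*v^3 + 2*v^2 - 2*v + 4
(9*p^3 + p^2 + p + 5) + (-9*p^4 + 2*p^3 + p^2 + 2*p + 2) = -9*p^4 + 11*p^3 + 2*p^2 + 3*p + 7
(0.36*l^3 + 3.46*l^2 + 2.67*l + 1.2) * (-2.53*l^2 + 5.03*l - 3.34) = -0.9108*l^5 - 6.943*l^4 + 9.4463*l^3 - 1.1623*l^2 - 2.8818*l - 4.008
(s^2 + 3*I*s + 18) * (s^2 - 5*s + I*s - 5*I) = s^4 - 5*s^3 + 4*I*s^3 + 15*s^2 - 20*I*s^2 - 75*s + 18*I*s - 90*I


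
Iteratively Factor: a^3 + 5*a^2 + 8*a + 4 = (a + 2)*(a^2 + 3*a + 2) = (a + 2)^2*(a + 1)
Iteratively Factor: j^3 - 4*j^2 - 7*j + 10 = (j - 5)*(j^2 + j - 2) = (j - 5)*(j + 2)*(j - 1)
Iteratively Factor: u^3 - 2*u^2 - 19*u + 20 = (u + 4)*(u^2 - 6*u + 5) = (u - 1)*(u + 4)*(u - 5)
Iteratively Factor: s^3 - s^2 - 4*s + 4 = (s + 2)*(s^2 - 3*s + 2) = (s - 1)*(s + 2)*(s - 2)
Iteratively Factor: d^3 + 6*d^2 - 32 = (d - 2)*(d^2 + 8*d + 16) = (d - 2)*(d + 4)*(d + 4)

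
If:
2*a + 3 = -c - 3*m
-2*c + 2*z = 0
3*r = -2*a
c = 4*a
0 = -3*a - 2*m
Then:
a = -2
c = -8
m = 3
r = 4/3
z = -8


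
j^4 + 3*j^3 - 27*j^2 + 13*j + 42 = (j - 3)*(j - 2)*(j + 1)*(j + 7)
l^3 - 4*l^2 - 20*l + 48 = (l - 6)*(l - 2)*(l + 4)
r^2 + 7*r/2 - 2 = (r - 1/2)*(r + 4)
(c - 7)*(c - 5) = c^2 - 12*c + 35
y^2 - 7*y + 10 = (y - 5)*(y - 2)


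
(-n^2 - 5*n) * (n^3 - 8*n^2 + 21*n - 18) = -n^5 + 3*n^4 + 19*n^3 - 87*n^2 + 90*n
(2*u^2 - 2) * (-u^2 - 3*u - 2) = -2*u^4 - 6*u^3 - 2*u^2 + 6*u + 4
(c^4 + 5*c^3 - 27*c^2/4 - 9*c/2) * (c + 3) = c^5 + 8*c^4 + 33*c^3/4 - 99*c^2/4 - 27*c/2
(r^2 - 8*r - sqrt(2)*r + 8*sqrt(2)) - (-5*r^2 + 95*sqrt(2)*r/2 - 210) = 6*r^2 - 97*sqrt(2)*r/2 - 8*r + 8*sqrt(2) + 210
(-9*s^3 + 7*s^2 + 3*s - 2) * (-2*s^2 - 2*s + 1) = 18*s^5 + 4*s^4 - 29*s^3 + 5*s^2 + 7*s - 2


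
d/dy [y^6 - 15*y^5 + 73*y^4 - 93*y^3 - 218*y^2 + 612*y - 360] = 6*y^5 - 75*y^4 + 292*y^3 - 279*y^2 - 436*y + 612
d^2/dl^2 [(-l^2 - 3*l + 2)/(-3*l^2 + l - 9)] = 10*(6*l^3 - 27*l^2 - 45*l + 32)/(27*l^6 - 27*l^5 + 252*l^4 - 163*l^3 + 756*l^2 - 243*l + 729)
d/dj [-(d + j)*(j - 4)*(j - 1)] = -2*d*j + 5*d - 3*j^2 + 10*j - 4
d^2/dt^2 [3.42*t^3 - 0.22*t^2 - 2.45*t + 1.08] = 20.52*t - 0.44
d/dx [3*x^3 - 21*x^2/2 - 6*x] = 9*x^2 - 21*x - 6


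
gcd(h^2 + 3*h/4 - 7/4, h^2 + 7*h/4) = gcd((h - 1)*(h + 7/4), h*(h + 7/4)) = h + 7/4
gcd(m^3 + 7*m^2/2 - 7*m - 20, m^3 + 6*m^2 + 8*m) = m^2 + 6*m + 8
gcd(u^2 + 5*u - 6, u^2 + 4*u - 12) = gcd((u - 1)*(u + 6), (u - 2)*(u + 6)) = u + 6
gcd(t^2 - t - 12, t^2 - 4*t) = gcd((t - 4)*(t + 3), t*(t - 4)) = t - 4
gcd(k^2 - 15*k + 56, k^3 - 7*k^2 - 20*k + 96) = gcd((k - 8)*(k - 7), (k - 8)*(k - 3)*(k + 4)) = k - 8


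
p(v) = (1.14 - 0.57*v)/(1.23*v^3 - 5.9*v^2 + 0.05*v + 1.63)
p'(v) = (1.14 - 0.57*v)*(-3.69*v^2 + 11.8*v - 0.05)/(1.23*v^3 - 5.9*v^2 + 0.05*v + 1.63)^2 - 0.57/(1.23*v^3 - 5.9*v^2 + 0.05*v + 1.63) = (1.4022*v^3 - 7.5696*v^2 + 13.452*v - 0.9861)/(1.5129*v^6 - 14.514*v^5 + 34.933*v^4 + 3.4198*v^3 - 19.2315*v^2 + 0.163*v + 2.6569)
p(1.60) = -0.03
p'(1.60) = 0.10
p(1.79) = -0.01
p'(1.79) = 0.07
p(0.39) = 1.11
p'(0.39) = 4.69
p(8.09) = -0.01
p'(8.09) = 0.00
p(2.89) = 0.03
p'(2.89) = 0.03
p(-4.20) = -0.02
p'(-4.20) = -0.01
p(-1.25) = -0.18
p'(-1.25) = -0.32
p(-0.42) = 2.89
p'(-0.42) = -35.47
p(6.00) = -0.04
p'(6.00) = 0.04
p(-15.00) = -0.00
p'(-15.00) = -0.00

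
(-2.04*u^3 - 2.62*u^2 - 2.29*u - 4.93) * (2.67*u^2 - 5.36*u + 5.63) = -5.4468*u^5 + 3.939*u^4 - 3.5563*u^3 - 15.6393*u^2 + 13.5321*u - 27.7559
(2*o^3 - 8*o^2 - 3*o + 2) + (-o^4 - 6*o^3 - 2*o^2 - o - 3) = -o^4 - 4*o^3 - 10*o^2 - 4*o - 1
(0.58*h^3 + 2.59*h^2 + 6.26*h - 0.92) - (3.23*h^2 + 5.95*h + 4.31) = 0.58*h^3 - 0.64*h^2 + 0.31*h - 5.23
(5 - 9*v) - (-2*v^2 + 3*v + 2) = 2*v^2 - 12*v + 3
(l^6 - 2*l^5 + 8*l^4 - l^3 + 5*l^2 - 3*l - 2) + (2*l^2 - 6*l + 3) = l^6 - 2*l^5 + 8*l^4 - l^3 + 7*l^2 - 9*l + 1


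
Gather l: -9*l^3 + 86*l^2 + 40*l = -9*l^3 + 86*l^2 + 40*l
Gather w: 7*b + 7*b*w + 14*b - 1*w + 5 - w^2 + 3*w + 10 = 21*b - w^2 + w*(7*b + 2) + 15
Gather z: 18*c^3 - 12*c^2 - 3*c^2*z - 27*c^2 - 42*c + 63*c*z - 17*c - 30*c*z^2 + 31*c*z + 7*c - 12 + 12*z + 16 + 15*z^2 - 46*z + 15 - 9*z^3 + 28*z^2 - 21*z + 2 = 18*c^3 - 39*c^2 - 52*c - 9*z^3 + z^2*(43 - 30*c) + z*(-3*c^2 + 94*c - 55) + 21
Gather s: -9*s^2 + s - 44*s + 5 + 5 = -9*s^2 - 43*s + 10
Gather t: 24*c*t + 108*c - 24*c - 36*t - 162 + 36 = 84*c + t*(24*c - 36) - 126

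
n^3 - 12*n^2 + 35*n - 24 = (n - 8)*(n - 3)*(n - 1)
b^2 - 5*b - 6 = (b - 6)*(b + 1)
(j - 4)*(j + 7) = j^2 + 3*j - 28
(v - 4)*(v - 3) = v^2 - 7*v + 12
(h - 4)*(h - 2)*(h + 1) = h^3 - 5*h^2 + 2*h + 8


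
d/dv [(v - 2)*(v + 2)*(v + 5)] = 3*v^2 + 10*v - 4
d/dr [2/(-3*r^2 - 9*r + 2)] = 6*(2*r + 3)/(3*r^2 + 9*r - 2)^2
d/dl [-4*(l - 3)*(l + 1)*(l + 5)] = -12*l^2 - 24*l + 52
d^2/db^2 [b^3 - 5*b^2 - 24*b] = 6*b - 10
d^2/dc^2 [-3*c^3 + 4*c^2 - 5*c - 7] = 8 - 18*c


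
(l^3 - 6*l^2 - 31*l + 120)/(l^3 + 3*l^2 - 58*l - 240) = (l - 3)/(l + 6)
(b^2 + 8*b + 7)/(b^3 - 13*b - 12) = (b + 7)/(b^2 - b - 12)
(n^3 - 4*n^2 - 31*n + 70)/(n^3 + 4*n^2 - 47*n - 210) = (n - 2)/(n + 6)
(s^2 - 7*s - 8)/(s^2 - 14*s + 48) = (s + 1)/(s - 6)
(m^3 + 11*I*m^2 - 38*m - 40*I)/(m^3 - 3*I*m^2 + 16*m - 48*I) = (m^2 + 7*I*m - 10)/(m^2 - 7*I*m - 12)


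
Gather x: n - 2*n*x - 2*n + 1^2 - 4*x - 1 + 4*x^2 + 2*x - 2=-n + 4*x^2 + x*(-2*n - 2) - 2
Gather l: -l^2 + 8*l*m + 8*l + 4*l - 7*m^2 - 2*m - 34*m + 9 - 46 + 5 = -l^2 + l*(8*m + 12) - 7*m^2 - 36*m - 32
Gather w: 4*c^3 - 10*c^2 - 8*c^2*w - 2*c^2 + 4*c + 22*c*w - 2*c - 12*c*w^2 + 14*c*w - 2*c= 4*c^3 - 12*c^2 - 12*c*w^2 + w*(-8*c^2 + 36*c)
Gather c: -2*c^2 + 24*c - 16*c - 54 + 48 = -2*c^2 + 8*c - 6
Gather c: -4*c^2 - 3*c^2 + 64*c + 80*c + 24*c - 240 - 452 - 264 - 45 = -7*c^2 + 168*c - 1001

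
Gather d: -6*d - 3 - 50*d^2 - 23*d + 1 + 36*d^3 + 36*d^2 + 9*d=36*d^3 - 14*d^2 - 20*d - 2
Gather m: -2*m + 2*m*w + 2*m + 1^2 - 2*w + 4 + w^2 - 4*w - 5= 2*m*w + w^2 - 6*w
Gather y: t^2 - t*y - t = t^2 - t*y - t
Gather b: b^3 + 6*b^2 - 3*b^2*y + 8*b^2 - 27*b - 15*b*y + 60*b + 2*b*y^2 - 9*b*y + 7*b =b^3 + b^2*(14 - 3*y) + b*(2*y^2 - 24*y + 40)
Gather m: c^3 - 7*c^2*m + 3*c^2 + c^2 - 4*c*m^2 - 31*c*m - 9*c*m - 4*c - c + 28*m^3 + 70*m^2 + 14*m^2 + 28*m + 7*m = c^3 + 4*c^2 - 5*c + 28*m^3 + m^2*(84 - 4*c) + m*(-7*c^2 - 40*c + 35)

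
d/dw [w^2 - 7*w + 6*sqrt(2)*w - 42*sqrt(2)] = 2*w - 7 + 6*sqrt(2)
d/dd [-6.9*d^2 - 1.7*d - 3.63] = -13.8*d - 1.7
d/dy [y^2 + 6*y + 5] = 2*y + 6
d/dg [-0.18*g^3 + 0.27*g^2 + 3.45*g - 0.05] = -0.54*g^2 + 0.54*g + 3.45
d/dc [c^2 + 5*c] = 2*c + 5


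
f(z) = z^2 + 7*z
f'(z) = 2*z + 7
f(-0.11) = -0.76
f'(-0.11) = 6.78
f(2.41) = 22.68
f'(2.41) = 11.82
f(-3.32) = -12.22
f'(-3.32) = 0.36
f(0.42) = 3.12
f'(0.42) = 7.84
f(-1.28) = -7.32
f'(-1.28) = 4.44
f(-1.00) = -6.00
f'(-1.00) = 5.00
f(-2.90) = -11.89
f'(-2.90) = 1.20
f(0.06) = 0.42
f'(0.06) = 7.12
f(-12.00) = 60.00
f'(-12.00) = -17.00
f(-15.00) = 120.00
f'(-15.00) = -23.00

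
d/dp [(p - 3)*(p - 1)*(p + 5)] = 3*p^2 + 2*p - 17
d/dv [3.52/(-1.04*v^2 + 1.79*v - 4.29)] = (7.3216*v - 6.3008)/(1.04*v^2 - 1.79*v + 4.29)^2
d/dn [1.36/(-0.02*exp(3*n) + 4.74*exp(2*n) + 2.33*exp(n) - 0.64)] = (0.0816*exp(2*n) - 12.8928*exp(n) - 3.1688)*exp(n)/(0.02*exp(3*n) - 4.74*exp(2*n) - 2.33*exp(n) + 0.64)^2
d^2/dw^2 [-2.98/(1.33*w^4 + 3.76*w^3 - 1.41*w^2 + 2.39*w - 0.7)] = ((47.5608*w^2 + 67.2288*w - 8.4036)*(1.33*w^4 + 3.76*w^3 - 1.41*w^2 + 2.39*w - 0.7) - 2.98*(5.32*w^3 + 11.28*w^2 - 2.82*w + 2.39)*(10.64*w^3 + 22.56*w^2 - 5.64*w + 4.78))/(1.33*w^4 + 3.76*w^3 - 1.41*w^2 + 2.39*w - 0.7)^3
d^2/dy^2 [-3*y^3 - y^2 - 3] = -18*y - 2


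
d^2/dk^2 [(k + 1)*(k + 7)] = 2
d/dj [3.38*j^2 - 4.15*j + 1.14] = 6.76*j - 4.15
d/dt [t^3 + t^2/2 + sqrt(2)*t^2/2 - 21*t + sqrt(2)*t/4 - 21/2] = 3*t^2 + t + sqrt(2)*t - 21 + sqrt(2)/4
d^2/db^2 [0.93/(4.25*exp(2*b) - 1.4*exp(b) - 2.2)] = ((1.302 - 15.81*exp(b))*(-4.25*exp(2*b) + 1.4*exp(b) + 2.2) - 0.93*(8.5*exp(b) - 1.4)*(17.0*exp(b) - 2.8)*exp(b))*exp(b)/(-4.25*exp(2*b) + 1.4*exp(b) + 2.2)^3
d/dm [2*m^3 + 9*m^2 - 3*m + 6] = 6*m^2 + 18*m - 3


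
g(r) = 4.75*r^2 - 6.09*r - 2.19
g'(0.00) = -6.09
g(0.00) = -2.19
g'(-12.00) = -120.09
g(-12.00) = 754.89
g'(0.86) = 2.08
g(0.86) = -3.91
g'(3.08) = 23.17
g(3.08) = 24.11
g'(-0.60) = -11.79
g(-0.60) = 3.17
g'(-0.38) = -9.70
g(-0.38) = 0.81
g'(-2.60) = -30.79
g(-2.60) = 45.75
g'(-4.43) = -48.18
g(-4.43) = 118.01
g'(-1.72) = -22.43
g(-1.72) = 22.34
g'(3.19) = 24.22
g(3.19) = 26.72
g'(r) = 9.5*r - 6.09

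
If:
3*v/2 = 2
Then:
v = 4/3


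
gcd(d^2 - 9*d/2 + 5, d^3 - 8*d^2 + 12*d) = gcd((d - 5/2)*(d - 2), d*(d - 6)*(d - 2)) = d - 2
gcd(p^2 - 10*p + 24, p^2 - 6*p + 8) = p - 4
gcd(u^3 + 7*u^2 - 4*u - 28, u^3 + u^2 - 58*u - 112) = u^2 + 9*u + 14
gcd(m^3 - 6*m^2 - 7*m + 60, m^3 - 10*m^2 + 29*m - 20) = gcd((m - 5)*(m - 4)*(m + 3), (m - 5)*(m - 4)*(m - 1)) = m^2 - 9*m + 20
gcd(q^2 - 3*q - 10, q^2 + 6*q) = 1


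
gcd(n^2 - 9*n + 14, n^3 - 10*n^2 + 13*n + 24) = 1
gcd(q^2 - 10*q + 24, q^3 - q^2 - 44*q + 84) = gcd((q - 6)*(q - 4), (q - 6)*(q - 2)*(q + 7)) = q - 6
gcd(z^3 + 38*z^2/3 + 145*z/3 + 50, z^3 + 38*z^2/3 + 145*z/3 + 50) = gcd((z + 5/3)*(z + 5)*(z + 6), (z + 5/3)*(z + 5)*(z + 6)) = z^3 + 38*z^2/3 + 145*z/3 + 50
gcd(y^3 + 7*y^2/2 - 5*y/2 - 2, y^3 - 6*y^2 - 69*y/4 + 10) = 1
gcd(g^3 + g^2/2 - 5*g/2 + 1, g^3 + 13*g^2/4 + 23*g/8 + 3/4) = g + 2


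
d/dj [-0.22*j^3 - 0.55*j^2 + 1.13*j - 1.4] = -0.66*j^2 - 1.1*j + 1.13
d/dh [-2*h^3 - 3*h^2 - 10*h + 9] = -6*h^2 - 6*h - 10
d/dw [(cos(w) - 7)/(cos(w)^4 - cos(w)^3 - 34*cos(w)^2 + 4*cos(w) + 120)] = (6*sin(w)^4 + 14*sin(w)^2 + 907*cos(w) - 15*cos(3*w) - 316)*sin(w)/(2*(cos(w) - 6)^2*(cos(w) - 2)^2*(cos(w) + 2)^2*(cos(w) + 5)^2)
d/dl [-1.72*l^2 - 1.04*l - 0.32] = -3.44*l - 1.04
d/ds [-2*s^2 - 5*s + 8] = -4*s - 5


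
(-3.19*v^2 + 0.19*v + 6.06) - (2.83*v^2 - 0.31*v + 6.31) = -6.02*v^2 + 0.5*v - 0.25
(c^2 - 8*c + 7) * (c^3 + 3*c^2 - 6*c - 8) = c^5 - 5*c^4 - 23*c^3 + 61*c^2 + 22*c - 56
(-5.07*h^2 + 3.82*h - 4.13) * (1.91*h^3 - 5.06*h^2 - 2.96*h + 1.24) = -9.6837*h^5 + 32.9504*h^4 - 12.2103*h^3 + 3.3038*h^2 + 16.9616*h - 5.1212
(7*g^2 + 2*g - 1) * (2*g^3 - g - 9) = 14*g^5 + 4*g^4 - 9*g^3 - 65*g^2 - 17*g + 9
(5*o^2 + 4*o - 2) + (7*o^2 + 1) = 12*o^2 + 4*o - 1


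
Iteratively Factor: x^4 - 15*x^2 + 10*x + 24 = (x + 1)*(x^3 - x^2 - 14*x + 24) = (x - 3)*(x + 1)*(x^2 + 2*x - 8) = (x - 3)*(x + 1)*(x + 4)*(x - 2)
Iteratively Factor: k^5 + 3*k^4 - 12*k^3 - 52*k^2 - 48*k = (k + 3)*(k^4 - 12*k^2 - 16*k) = k*(k + 3)*(k^3 - 12*k - 16) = k*(k + 2)*(k + 3)*(k^2 - 2*k - 8) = k*(k + 2)^2*(k + 3)*(k - 4)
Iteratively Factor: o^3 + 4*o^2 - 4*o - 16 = (o + 2)*(o^2 + 2*o - 8) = (o - 2)*(o + 2)*(o + 4)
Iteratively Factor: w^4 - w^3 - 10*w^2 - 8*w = (w)*(w^3 - w^2 - 10*w - 8) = w*(w + 2)*(w^2 - 3*w - 4) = w*(w - 4)*(w + 2)*(w + 1)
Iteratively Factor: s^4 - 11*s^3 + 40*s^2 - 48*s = (s)*(s^3 - 11*s^2 + 40*s - 48) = s*(s - 4)*(s^2 - 7*s + 12) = s*(s - 4)^2*(s - 3)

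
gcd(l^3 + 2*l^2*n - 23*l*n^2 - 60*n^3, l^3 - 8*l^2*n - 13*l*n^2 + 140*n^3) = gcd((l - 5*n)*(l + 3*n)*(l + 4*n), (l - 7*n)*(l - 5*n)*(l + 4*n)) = l^2 - l*n - 20*n^2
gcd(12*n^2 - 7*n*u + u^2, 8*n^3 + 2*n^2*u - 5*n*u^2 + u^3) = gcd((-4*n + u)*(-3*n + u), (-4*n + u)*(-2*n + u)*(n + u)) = -4*n + u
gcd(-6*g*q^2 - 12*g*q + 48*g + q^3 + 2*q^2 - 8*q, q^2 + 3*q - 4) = q + 4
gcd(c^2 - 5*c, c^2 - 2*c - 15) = c - 5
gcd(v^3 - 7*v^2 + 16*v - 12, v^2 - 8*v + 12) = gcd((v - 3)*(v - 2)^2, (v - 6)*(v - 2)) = v - 2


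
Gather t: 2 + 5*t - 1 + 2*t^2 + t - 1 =2*t^2 + 6*t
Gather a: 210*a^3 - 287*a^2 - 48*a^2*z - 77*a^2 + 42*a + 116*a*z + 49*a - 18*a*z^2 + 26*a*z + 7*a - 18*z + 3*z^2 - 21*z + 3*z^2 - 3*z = 210*a^3 + a^2*(-48*z - 364) + a*(-18*z^2 + 142*z + 98) + 6*z^2 - 42*z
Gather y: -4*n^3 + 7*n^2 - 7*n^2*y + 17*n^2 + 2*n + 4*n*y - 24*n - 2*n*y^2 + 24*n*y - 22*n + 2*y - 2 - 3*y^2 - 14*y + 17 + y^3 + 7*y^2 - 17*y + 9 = -4*n^3 + 24*n^2 - 44*n + y^3 + y^2*(4 - 2*n) + y*(-7*n^2 + 28*n - 29) + 24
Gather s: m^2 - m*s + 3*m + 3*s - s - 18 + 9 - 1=m^2 + 3*m + s*(2 - m) - 10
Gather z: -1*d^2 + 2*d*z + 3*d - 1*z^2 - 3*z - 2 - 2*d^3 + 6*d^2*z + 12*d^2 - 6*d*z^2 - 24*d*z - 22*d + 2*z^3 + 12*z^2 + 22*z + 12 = -2*d^3 + 11*d^2 - 19*d + 2*z^3 + z^2*(11 - 6*d) + z*(6*d^2 - 22*d + 19) + 10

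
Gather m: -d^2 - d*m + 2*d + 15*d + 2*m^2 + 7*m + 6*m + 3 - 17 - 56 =-d^2 + 17*d + 2*m^2 + m*(13 - d) - 70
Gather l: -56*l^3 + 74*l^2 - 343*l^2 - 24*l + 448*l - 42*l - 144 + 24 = -56*l^3 - 269*l^2 + 382*l - 120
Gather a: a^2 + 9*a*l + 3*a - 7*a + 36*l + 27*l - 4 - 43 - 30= a^2 + a*(9*l - 4) + 63*l - 77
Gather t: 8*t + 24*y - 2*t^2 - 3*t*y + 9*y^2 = -2*t^2 + t*(8 - 3*y) + 9*y^2 + 24*y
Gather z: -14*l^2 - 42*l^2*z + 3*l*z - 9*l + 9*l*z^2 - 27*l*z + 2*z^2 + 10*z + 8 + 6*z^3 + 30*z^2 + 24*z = -14*l^2 - 9*l + 6*z^3 + z^2*(9*l + 32) + z*(-42*l^2 - 24*l + 34) + 8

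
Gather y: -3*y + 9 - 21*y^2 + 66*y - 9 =-21*y^2 + 63*y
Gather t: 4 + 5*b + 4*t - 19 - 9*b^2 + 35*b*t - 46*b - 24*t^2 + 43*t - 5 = -9*b^2 - 41*b - 24*t^2 + t*(35*b + 47) - 20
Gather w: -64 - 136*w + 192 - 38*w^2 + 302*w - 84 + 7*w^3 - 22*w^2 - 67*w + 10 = 7*w^3 - 60*w^2 + 99*w + 54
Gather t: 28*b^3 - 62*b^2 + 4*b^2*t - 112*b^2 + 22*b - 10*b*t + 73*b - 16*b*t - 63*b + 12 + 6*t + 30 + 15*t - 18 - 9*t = 28*b^3 - 174*b^2 + 32*b + t*(4*b^2 - 26*b + 12) + 24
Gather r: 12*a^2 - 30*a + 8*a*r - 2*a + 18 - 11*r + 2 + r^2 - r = 12*a^2 - 32*a + r^2 + r*(8*a - 12) + 20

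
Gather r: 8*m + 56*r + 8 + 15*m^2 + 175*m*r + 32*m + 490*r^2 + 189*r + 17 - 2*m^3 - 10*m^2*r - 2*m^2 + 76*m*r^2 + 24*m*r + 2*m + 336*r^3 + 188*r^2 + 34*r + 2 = -2*m^3 + 13*m^2 + 42*m + 336*r^3 + r^2*(76*m + 678) + r*(-10*m^2 + 199*m + 279) + 27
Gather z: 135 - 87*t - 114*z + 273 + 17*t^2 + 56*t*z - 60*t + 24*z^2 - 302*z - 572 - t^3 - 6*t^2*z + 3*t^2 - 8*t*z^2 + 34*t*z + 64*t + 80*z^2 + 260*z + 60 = -t^3 + 20*t^2 - 83*t + z^2*(104 - 8*t) + z*(-6*t^2 + 90*t - 156) - 104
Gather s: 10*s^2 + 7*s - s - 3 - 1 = 10*s^2 + 6*s - 4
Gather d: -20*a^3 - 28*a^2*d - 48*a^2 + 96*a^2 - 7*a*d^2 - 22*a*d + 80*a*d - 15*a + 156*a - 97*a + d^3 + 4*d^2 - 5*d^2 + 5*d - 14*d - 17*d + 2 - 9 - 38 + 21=-20*a^3 + 48*a^2 + 44*a + d^3 + d^2*(-7*a - 1) + d*(-28*a^2 + 58*a - 26) - 24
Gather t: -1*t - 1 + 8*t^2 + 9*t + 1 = 8*t^2 + 8*t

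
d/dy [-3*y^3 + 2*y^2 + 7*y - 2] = -9*y^2 + 4*y + 7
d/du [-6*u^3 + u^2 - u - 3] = -18*u^2 + 2*u - 1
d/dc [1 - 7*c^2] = -14*c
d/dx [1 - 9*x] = -9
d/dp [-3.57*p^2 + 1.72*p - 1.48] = 1.72 - 7.14*p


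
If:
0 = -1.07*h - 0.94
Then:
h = -0.88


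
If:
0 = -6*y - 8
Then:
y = -4/3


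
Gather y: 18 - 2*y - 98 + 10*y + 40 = 8*y - 40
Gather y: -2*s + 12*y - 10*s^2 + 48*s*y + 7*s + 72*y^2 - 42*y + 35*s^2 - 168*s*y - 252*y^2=25*s^2 + 5*s - 180*y^2 + y*(-120*s - 30)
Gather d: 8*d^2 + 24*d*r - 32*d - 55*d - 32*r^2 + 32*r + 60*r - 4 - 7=8*d^2 + d*(24*r - 87) - 32*r^2 + 92*r - 11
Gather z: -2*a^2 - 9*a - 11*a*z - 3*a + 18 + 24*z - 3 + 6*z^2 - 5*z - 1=-2*a^2 - 12*a + 6*z^2 + z*(19 - 11*a) + 14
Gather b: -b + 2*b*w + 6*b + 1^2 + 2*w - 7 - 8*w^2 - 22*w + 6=b*(2*w + 5) - 8*w^2 - 20*w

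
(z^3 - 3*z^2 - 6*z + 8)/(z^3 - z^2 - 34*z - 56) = (z^2 - 5*z + 4)/(z^2 - 3*z - 28)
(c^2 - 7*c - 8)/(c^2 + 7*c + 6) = (c - 8)/(c + 6)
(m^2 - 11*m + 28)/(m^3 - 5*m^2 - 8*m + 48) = (m - 7)/(m^2 - m - 12)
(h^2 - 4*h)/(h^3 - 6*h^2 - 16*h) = (4 - h)/(-h^2 + 6*h + 16)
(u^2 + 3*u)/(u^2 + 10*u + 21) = u/(u + 7)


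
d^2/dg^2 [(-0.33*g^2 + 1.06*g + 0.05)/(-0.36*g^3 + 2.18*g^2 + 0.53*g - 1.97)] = (0.0855360000000002*g^6 - 0.824256000000001*g^5 + 5.291352*g^4 - 13.890812*g^3 + 16.155852*g^2 - 27.447516*g - 0.109648)/(0.046656*g^9 - 0.847584*g^8 + 4.926528*g^7 - 7.098632*g^6 - 16.52928*g^5 + 23.994342*g^4 + 17.699323*g^3 - 23.720967*g^2 - 6.170631*g + 7.645373)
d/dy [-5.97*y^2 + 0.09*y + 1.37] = 0.09 - 11.94*y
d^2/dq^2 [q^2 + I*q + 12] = 2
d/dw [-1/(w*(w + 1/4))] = 4*(8*w + 1)/(w^2*(4*w + 1)^2)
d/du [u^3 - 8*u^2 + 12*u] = 3*u^2 - 16*u + 12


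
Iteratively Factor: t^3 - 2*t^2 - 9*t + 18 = (t - 2)*(t^2 - 9) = (t - 3)*(t - 2)*(t + 3)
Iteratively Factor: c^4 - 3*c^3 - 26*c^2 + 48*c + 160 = (c + 2)*(c^3 - 5*c^2 - 16*c + 80) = (c + 2)*(c + 4)*(c^2 - 9*c + 20) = (c - 4)*(c + 2)*(c + 4)*(c - 5)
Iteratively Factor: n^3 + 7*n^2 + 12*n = (n + 4)*(n^2 + 3*n) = (n + 3)*(n + 4)*(n)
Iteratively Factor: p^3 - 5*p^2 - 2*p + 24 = (p - 3)*(p^2 - 2*p - 8) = (p - 4)*(p - 3)*(p + 2)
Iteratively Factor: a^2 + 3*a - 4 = (a - 1)*(a + 4)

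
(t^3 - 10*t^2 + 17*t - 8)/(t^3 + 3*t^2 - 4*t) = (t^2 - 9*t + 8)/(t*(t + 4))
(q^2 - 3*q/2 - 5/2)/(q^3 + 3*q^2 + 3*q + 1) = (q - 5/2)/(q^2 + 2*q + 1)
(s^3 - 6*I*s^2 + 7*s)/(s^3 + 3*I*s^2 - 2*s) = (s - 7*I)/(s + 2*I)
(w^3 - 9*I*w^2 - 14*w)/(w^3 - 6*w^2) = (w^2 - 9*I*w - 14)/(w*(w - 6))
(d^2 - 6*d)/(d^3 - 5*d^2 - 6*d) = 1/(d + 1)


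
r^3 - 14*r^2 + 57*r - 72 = (r - 8)*(r - 3)^2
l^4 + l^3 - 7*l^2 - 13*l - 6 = (l - 3)*(l + 1)^2*(l + 2)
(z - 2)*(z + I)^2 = z^3 - 2*z^2 + 2*I*z^2 - z - 4*I*z + 2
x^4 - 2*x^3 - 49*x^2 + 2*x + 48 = (x - 8)*(x - 1)*(x + 1)*(x + 6)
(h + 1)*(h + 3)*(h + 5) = h^3 + 9*h^2 + 23*h + 15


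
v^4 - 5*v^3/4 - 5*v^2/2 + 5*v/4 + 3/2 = (v - 2)*(v - 1)*(v + 3/4)*(v + 1)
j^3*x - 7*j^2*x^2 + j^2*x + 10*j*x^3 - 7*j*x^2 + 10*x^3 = (j - 5*x)*(j - 2*x)*(j*x + x)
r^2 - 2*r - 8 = (r - 4)*(r + 2)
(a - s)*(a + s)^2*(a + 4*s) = a^4 + 5*a^3*s + 3*a^2*s^2 - 5*a*s^3 - 4*s^4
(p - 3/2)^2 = p^2 - 3*p + 9/4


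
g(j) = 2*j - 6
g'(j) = 2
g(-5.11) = -16.22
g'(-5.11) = 2.00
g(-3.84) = -13.68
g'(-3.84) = 2.00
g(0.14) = -5.72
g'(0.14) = 2.00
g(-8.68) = -23.36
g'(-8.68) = 2.00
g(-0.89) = -7.78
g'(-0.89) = 2.00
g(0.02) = -5.96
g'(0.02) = 2.00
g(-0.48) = -6.96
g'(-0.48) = 2.00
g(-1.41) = -8.82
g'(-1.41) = 2.00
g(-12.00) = -30.00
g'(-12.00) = 2.00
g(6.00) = 6.00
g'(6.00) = 2.00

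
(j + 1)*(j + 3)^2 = j^3 + 7*j^2 + 15*j + 9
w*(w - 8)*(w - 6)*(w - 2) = w^4 - 16*w^3 + 76*w^2 - 96*w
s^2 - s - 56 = (s - 8)*(s + 7)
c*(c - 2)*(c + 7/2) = c^3 + 3*c^2/2 - 7*c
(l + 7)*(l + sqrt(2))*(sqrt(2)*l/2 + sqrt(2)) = sqrt(2)*l^3/2 + l^2 + 9*sqrt(2)*l^2/2 + 9*l + 7*sqrt(2)*l + 14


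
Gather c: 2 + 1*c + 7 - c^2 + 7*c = -c^2 + 8*c + 9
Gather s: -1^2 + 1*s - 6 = s - 7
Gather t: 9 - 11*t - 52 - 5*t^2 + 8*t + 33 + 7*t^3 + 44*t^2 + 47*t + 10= 7*t^3 + 39*t^2 + 44*t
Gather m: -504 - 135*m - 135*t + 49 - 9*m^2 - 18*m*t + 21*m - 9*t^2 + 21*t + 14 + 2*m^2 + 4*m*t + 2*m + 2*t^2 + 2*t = -7*m^2 + m*(-14*t - 112) - 7*t^2 - 112*t - 441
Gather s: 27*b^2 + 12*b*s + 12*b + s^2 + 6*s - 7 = 27*b^2 + 12*b + s^2 + s*(12*b + 6) - 7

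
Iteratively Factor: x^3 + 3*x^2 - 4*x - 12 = (x - 2)*(x^2 + 5*x + 6) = (x - 2)*(x + 2)*(x + 3)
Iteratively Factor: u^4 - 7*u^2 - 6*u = (u - 3)*(u^3 + 3*u^2 + 2*u) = u*(u - 3)*(u^2 + 3*u + 2) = u*(u - 3)*(u + 2)*(u + 1)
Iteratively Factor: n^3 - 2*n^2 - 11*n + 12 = (n - 1)*(n^2 - n - 12) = (n - 1)*(n + 3)*(n - 4)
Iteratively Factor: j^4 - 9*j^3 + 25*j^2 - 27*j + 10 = (j - 1)*(j^3 - 8*j^2 + 17*j - 10) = (j - 1)^2*(j^2 - 7*j + 10) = (j - 2)*(j - 1)^2*(j - 5)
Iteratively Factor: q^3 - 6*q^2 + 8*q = (q - 2)*(q^2 - 4*q) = q*(q - 2)*(q - 4)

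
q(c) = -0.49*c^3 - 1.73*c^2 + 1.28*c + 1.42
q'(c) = -1.47*c^2 - 3.46*c + 1.28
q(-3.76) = -1.80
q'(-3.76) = -6.49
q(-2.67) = -5.00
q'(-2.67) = 0.04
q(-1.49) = -2.71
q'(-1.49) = 3.17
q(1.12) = -0.00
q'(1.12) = -4.44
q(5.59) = -131.08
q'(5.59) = -64.00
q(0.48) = 1.58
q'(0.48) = -0.72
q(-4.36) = 3.56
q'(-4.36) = -11.58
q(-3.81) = -1.47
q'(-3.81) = -6.88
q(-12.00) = 583.66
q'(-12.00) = -168.88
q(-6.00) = 37.30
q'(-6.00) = -30.88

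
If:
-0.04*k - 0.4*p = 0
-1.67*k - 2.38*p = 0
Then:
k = 0.00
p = 0.00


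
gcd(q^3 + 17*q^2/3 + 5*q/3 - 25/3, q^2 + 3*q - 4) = q - 1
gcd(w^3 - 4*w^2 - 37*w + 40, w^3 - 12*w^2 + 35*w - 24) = w^2 - 9*w + 8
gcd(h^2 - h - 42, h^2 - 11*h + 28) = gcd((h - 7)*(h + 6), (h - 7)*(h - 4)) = h - 7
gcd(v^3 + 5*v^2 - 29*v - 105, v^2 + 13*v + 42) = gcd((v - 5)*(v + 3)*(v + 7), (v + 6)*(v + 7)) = v + 7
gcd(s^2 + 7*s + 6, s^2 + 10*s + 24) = s + 6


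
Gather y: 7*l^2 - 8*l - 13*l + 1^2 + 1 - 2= 7*l^2 - 21*l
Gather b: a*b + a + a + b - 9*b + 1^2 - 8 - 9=2*a + b*(a - 8) - 16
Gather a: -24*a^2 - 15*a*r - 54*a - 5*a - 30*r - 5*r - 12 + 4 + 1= -24*a^2 + a*(-15*r - 59) - 35*r - 7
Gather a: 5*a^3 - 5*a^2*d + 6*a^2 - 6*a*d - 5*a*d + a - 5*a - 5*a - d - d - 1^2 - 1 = 5*a^3 + a^2*(6 - 5*d) + a*(-11*d - 9) - 2*d - 2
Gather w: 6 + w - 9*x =w - 9*x + 6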